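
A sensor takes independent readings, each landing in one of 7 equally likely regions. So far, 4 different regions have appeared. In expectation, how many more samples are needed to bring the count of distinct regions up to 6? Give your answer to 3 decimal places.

With k distinct regions already seen, the next new one takes an expected 7/(7-k) samples.
Sum over k = 4,...,5: E = 7/3 + 7/2 = 5.8333.

5.833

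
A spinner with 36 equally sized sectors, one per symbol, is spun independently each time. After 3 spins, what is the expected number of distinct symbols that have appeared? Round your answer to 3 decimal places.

For each symbol, P(seen in 3 spins) = 1 - (35/36)^3 = 0.0810.
By linearity of expectation, E[distinct seen] = 36·(1 - (35/36)^3) = 2.9174.

2.917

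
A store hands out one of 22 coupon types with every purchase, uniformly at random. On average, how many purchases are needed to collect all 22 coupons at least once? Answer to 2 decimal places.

81.20

Split into phases: going from k distinct to k+1 distinct takes on average 22/(22-k) purchases.
E[T] = 22/22 + 22/21 + 22/20 + ... + 22/2 + 22/1 = 22·H_{22}.
H_{22} = 3.691, so E[T] = 81.198.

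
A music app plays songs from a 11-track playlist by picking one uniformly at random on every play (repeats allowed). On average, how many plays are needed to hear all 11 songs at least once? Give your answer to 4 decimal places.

33.2187

The wait to go from k to k+1 distinct songs is geometric with mean 11/(11-k).
E[T] = 11/11 + 11/10 + 11/9 + ... + 11/2 + 11/1 = 11·H_{11}.
H_{11} = 3.01988, so E[T] = 33.21865.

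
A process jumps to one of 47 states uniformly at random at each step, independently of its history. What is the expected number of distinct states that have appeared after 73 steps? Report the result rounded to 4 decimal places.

37.2214

For each state, P(seen in 73 steps) = 1 - (46/47)^73 = 0.79195.
By linearity of expectation, E[distinct seen] = 47·(1 - (46/47)^73) = 37.22142.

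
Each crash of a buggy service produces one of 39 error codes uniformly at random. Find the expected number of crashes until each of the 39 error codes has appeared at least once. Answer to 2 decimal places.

165.89

Split into phases: going from k distinct to k+1 distinct takes on average 39/(39-k) crashes.
E[T] = 39/39 + 39/38 + 39/37 + ... + 39/2 + 39/1 = 39·H_{39}.
H_{39} = 4.254, so E[T] = 165.888.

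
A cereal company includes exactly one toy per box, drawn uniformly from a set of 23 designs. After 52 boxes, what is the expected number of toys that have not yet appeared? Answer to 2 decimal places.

2.28

For each toy, P(unseen after 52) = (22/23)^52 = 0.099.
By linearity of expectation, E[unseen] = 23·(22/23)^52 = 2.280.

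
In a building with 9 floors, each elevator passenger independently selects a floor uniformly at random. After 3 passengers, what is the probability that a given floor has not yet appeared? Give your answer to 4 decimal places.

On each passenger the fixed floor fails to appear with probability 8/9.
P(still missing after 3) = (8/9)^3 = 0.70233.

0.7023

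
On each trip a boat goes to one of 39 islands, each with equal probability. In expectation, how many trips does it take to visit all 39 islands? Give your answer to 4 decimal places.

165.8882

Split into phases: going from k distinct to k+1 distinct takes on average 39/(39-k) trips.
E[T] = 39/39 + 39/38 + 39/37 + ... + 39/2 + 39/1 = 39·H_{39}.
H_{39} = 4.25354, so E[T] = 165.88818.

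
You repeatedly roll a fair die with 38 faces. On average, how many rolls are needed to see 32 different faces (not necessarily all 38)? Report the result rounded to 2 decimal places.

67.56

Going from k to k+1 distinct takes a geometric number of rolls with mean 38/(38-k).
Sum over k = 0,...,31: E = 38/38 + 38/37 + 38/36 + ... + 38/8 + 38/7 = 67.560.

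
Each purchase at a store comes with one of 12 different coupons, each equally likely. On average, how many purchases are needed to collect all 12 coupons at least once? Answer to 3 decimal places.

37.239

The wait to go from k to k+1 distinct coupons is geometric with mean 12/(12-k).
E[T] = 12/12 + 12/11 + 12/10 + ... + 12/2 + 12/1 = 12·H_{12}.
H_{12} = 3.1032, so E[T] = 37.2385.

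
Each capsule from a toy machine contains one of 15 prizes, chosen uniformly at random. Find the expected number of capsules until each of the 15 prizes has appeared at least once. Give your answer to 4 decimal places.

After k distinct prizes have appeared, the next capsule gives a new one with probability (15-k)/15, so the expected wait for the (k+1)-th is 15/(15-k).
E[T] = 15/15 + 15/14 + 15/13 + ... + 15/2 + 15/1 = 15·H_{15}.
H_{15} = 3.31823, so E[T] = 49.77343.

49.7734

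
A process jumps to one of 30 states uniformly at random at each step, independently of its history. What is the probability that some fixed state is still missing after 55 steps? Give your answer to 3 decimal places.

0.155

Each step misses the fixed state with probability (30-1)/30 = 29/30, independently.
P(still missing after 55) = (29/30)^55 = 0.1550.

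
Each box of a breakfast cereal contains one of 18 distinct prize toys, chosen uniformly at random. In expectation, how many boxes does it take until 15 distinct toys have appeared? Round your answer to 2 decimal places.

29.91

Going from k to k+1 distinct takes a geometric number of boxes with mean 18/(18-k).
Sum over k = 0,...,14: E = 18/18 + 18/17 + 18/16 + ... + 18/5 + 18/4 = 29.912.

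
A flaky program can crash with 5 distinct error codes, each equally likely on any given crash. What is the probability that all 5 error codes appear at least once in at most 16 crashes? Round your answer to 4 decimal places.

By inclusion–exclusion over which error codes are missing,
P(all seen) = Σ_{j=0}^{5} (-1)^j C(5,j)((5-j)/5)^16
= 1.00000 - 0.14074 + 0.00282 - 0.00000 + 0.00000 - 0.00000
= 0.86208.

0.8621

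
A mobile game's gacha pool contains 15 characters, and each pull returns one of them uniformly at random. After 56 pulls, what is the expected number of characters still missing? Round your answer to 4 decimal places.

For each character, P(unseen after 56) = (14/15)^56 = 0.02099.
By linearity of expectation, E[unseen] = 15·(14/15)^56 = 0.31488.

0.3149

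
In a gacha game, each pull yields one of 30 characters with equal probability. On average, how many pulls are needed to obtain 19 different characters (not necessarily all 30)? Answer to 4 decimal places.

29.2533

With k distinct characters already seen, the next new one arrives after an expected 30/(30-k) pulls.
Sum over k = 0,...,18: E = 30/30 + 30/29 + 30/28 + ... + 30/13 + 30/12 = 29.25329.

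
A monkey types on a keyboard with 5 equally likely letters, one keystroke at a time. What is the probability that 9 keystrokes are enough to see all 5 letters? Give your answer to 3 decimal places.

Let A_i be the event that letter i is missing after 9 keystrokes. By inclusion–exclusion on the A_i,
P(all seen) = Σ_{j=0}^{5} (-1)^j C(5,j)((5-j)/5)^9
= 1.0000 - 0.6711 + 0.1008 - 0.0026 + 0.0000 - 0.0000
= 0.4271.

0.427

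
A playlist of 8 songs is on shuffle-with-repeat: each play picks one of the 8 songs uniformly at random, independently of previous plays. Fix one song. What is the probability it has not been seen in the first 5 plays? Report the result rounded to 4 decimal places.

0.5129

Each play misses the fixed song with probability (8-1)/8 = 7/8, independently.
P(still missing after 5) = (7/8)^5 = 0.51291.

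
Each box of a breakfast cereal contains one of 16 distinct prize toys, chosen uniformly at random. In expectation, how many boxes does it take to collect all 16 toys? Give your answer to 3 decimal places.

The wait to go from k to k+1 distinct toys is geometric with mean 16/(16-k).
E[T] = 16/16 + 16/15 + 16/14 + ... + 16/2 + 16/1 = 16·H_{16}.
H_{16} = 3.3807, so E[T] = 54.0917.

54.092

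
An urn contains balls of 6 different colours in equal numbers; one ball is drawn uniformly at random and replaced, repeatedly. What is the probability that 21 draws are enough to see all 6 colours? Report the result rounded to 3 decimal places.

By inclusion–exclusion over which colours are missing,
P(all seen) = Σ_{j=0}^{6} (-1)^j C(6,j)((6-j)/6)^21
= 1.0000 - 0.1304 + 0.0030 - 0.0000 + 0.0000 - 0.0000 + 0.0000
= 0.8726.

0.873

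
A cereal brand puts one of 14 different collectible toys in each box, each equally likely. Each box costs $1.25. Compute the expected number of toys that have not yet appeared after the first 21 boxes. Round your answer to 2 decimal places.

For each toy, P(unseen after 21) = (13/14)^21 = 0.211.
By linearity of expectation, E[unseen] = 14·(13/14)^21 = 2.953.

2.95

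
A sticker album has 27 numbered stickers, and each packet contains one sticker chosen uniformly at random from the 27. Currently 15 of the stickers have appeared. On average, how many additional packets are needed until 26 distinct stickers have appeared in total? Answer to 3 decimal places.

56.787

With k distinct stickers already seen, the next new one takes an expected 27/(27-k) packets.
Sum over k = 15,...,25: E = 27/12 + 27/11 + 27/10 + ... + 27/3 + 27/2 = 56.7867.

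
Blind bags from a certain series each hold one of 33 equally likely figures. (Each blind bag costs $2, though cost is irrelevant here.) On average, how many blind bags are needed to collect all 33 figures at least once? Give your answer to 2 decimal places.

After k distinct figures have appeared, the next blind bag gives a new one with probability (33-k)/33, so the expected wait for the (k+1)-th is 33/(33-k).
E[T] = 33/33 + 33/32 + 33/31 + ... + 33/2 + 33/1 = 33·H_{33}.
H_{33} = 4.089, so E[T] = 134.930.

134.93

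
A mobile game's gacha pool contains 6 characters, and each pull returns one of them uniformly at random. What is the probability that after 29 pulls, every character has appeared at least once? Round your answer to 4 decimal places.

Let A_i be the event that character i is missing after 29 pulls. By inclusion–exclusion on the A_i,
P(all seen) = Σ_{j=0}^{6} (-1)^j C(6,j)((6-j)/6)^29
= 1.00000 - 0.03033 + 0.00012 - 0.00000 + 0.00000 - 0.00000 + 0.00000
= 0.96979.

0.9698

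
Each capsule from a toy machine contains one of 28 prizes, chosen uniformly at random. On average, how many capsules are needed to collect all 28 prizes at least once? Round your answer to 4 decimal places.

109.9608

After k distinct prizes have appeared, the next capsule gives a new one with probability (28-k)/28, so the expected wait for the (k+1)-th is 28/(28-k).
E[T] = 28/28 + 28/27 + 28/26 + ... + 28/2 + 28/1 = 28·H_{28}.
H_{28} = 3.92717, so E[T] = 109.96079.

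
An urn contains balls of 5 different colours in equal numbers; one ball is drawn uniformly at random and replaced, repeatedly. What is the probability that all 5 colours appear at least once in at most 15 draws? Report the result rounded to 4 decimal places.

By inclusion–exclusion over which colours are missing,
P(all seen) = Σ_{j=0}^{5} (-1)^j C(5,j)((5-j)/5)^15
= 1.00000 - 0.17592 + 0.00470 - 0.00001 + 0.00000 - 0.00000
= 0.82877.

0.8288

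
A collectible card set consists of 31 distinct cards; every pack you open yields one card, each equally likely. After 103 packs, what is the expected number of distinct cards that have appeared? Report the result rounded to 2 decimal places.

29.94

For each card, P(seen in 103 packs) = 1 - (30/31)^103 = 0.966.
By linearity of expectation, E[distinct seen] = 31·(1 - (30/31)^103) = 29.942.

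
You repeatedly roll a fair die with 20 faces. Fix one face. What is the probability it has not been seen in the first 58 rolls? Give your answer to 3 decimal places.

0.051

On each roll the fixed face fails to appear with probability 19/20.
P(still missing after 58) = (19/20)^58 = 0.0510.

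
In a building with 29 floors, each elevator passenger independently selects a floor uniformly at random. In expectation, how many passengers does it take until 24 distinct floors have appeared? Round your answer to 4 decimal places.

48.6713

With k distinct floors already seen, the next new one arrives after an expected 29/(29-k) passengers.
Sum over k = 0,...,23: E = 29/29 + 29/28 + 29/27 + ... + 29/7 + 29/6 = 48.67129.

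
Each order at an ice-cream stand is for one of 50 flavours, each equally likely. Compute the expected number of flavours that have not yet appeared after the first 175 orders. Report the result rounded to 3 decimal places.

For each flavour, P(unseen after 175) = (49/50)^175 = 0.0291.
By linearity of expectation, E[unseen] = 50·(49/50)^175 = 1.4572.

1.457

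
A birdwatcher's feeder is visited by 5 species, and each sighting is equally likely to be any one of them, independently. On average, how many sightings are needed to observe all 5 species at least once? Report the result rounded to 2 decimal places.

The wait to go from k to k+1 distinct species is geometric with mean 5/(5-k).
E[T] = 5/5 + 5/4 + 5/3 + 5/2 + 5/1 = 5·H_{5}.
H_{5} = 2.283, so E[T] = 11.417.

11.42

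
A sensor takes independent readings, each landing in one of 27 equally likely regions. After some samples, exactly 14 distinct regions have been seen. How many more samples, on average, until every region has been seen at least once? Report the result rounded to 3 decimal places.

The wait to go from k to k+1 distinct regions is geometric with mean 27/(27-k).
Sum over k = 14,...,26: E = 27/13 + 27/12 + 27/11 + ... + 27/2 + 27/1 = 85.8636.

85.864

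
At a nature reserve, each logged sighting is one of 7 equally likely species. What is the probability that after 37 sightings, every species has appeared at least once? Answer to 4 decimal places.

By inclusion–exclusion over which species are missing,
P(all seen) = Σ_{j=0}^{7} (-1)^j C(7,j)((7-j)/7)^37
= 1.00000 - 0.02334 + 0.00008 - 0.00000 + 0.00000 - 0.00000 + 0.00000 - 0.00000
= 0.97674.

0.9767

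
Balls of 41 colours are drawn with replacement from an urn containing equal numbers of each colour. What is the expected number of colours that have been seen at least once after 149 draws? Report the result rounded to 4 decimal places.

For each colour, P(seen in 149 draws) = 1 - (40/41)^149 = 0.97476.
By linearity of expectation, E[distinct seen] = 41·(1 - (40/41)^149) = 39.96503.

39.9650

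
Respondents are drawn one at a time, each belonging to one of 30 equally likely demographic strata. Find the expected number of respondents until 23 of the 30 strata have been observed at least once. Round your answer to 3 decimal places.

42.064

Going from k to k+1 distinct takes a geometric number of respondents with mean 30/(30-k).
Sum over k = 0,...,22: E = 30/30 + 30/29 + 30/28 + ... + 30/9 + 30/8 = 42.0639.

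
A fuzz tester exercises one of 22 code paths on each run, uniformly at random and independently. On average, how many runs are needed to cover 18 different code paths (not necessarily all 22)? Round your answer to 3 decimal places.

Going from k to k+1 distinct takes a geometric number of runs with mean 22/(22-k).
Sum over k = 0,...,17: E = 22/22 + 22/21 + 22/20 + ... + 22/6 + 22/5 = 35.3646.

35.365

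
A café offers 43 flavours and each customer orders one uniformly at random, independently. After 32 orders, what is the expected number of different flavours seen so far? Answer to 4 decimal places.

22.7486

For each flavour, P(seen in 32 orders) = 1 - (42/43)^32 = 0.52904.
By linearity of expectation, E[distinct seen] = 43·(1 - (42/43)^32) = 22.74859.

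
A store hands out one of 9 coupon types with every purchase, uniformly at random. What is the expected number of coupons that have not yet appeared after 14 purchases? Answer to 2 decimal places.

1.73

For each coupon, P(unseen after 14) = (8/9)^14 = 0.192.
By linearity of expectation, E[unseen] = 9·(8/9)^14 = 1.730.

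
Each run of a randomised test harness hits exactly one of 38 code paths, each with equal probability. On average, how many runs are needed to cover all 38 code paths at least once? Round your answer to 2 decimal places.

Split into phases: going from k distinct to k+1 distinct takes on average 38/(38-k) runs.
E[T] = 38/38 + 38/37 + 38/36 + ... + 38/2 + 38/1 = 38·H_{38}.
H_{38} = 4.228, so E[T] = 160.660.

160.66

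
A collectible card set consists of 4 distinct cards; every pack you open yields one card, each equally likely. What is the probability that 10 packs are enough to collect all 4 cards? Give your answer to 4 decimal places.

Let A_i be the event that card i is missing after 10 packs. By inclusion–exclusion on the A_i,
P(all seen) = Σ_{j=0}^{4} (-1)^j C(4,j)((4-j)/4)^10
= 1.00000 - 0.22525 + 0.00586 - 0.00000 + 0.00000
= 0.78060.

0.7806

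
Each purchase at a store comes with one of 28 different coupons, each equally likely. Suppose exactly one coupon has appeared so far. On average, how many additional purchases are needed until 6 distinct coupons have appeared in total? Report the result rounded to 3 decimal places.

5.618

From k distinct to k+1 distinct takes on average 28/(28-k) purchases.
Sum over k = 1,...,5: E = 28/27 + 28/26 + 28/25 + 28/24 + 28/23 = 5.6180.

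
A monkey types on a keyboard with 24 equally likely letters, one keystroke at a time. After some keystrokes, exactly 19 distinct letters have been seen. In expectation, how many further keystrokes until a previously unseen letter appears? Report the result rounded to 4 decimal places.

4.8000

Each keystroke yields a new letter with probability (24-19)/24 = 5/24, so the wait is geometric with mean 24/5.
E = 24/5 = 4.80000.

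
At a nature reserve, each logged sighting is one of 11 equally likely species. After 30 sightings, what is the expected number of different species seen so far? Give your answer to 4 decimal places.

10.3696

For each species, P(seen in 30 sightings) = 1 - (10/11)^30 = 0.94269.
By linearity of expectation, E[distinct seen] = 11·(1 - (10/11)^30) = 10.36961.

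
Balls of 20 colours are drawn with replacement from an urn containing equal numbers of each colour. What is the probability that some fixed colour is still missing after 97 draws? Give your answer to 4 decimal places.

0.0069

On each draw the fixed colour fails to appear with probability 19/20.
P(still missing after 97) = (19/20)^97 = 0.00691.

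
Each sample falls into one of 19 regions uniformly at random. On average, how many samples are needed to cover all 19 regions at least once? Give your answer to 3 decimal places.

After k distinct regions have appeared, the next sample gives a new one with probability (19-k)/19, so the expected wait for the (k+1)-th is 19/(19-k).
E[T] = 19/19 + 19/18 + 19/17 + ... + 19/2 + 19/1 = 19·H_{19}.
H_{19} = 3.5477, so E[T] = 67.4071.

67.407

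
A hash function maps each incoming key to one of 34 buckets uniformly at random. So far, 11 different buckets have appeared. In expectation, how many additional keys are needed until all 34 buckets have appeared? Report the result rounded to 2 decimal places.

From k distinct to k+1 distinct takes on average 34/(34-k) keys.
Sum over k = 11,...,33: E = 34/23 + 34/22 + 34/21 + ... + 34/2 + 34/1 = 126.966.

126.97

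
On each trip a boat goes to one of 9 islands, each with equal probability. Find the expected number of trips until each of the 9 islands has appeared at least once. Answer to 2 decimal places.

After k distinct islands have appeared, the next trip gives a new one with probability (9-k)/9, so the expected wait for the (k+1)-th is 9/(9-k).
E[T] = 9/9 + 9/8 + 9/7 + ... + 9/2 + 9/1 = 9·H_{9}.
H_{9} = 2.829, so E[T] = 25.461.

25.46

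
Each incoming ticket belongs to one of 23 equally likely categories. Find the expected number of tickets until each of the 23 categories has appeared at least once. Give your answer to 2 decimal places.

85.89

After k distinct categories have appeared, the next ticket gives a new one with probability (23-k)/23, so the expected wait for the (k+1)-th is 23/(23-k).
E[T] = 23/23 + 23/22 + 23/21 + ... + 23/2 + 23/1 = 23·H_{23}.
H_{23} = 3.734, so E[T] = 85.889.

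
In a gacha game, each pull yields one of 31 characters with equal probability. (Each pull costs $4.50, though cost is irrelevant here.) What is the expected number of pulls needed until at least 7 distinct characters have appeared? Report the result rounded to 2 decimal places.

7.79

Going from k to k+1 distinct takes a geometric number of pulls with mean 31/(31-k).
Sum over k = 0,...,6: E = 31/31 + 31/30 + 31/29 + ... + 31/26 + 31/25 = 7.790.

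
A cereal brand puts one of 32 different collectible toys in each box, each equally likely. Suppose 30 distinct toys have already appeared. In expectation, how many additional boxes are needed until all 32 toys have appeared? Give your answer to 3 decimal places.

48.000

With k distinct toys already seen, the next new one takes an expected 32/(32-k) boxes.
Sum over k = 30,...,31: E = 32/2 + 32/1 = 48.0000.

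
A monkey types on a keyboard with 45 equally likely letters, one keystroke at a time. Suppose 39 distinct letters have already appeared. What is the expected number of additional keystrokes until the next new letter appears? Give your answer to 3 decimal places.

The number of keystrokes until the next new letter is geometric with success probability 6/45, so its mean is 45/6.
E = 45/6 = 7.5000.

7.500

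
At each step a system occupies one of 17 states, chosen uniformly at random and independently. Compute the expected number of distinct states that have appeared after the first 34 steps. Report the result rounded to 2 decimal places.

For each state, P(seen in 34 steps) = 1 - (16/17)^34 = 0.873.
By linearity of expectation, E[distinct seen] = 17·(1 - (16/17)^34) = 14.836.

14.84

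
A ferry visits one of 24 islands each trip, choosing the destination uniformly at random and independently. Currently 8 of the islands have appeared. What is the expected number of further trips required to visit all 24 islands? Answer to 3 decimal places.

With k distinct islands already seen, the next new one takes an expected 24/(24-k) trips.
Sum over k = 8,...,23: E = 24/16 + 24/15 + 24/14 + ... + 24/2 + 24/1 = 81.1375.

81.137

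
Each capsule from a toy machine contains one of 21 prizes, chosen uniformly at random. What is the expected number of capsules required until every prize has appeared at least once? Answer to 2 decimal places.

76.55

After k distinct prizes have appeared, the next capsule gives a new one with probability (21-k)/21, so the expected wait for the (k+1)-th is 21/(21-k).
E[T] = 21/21 + 21/20 + 21/19 + ... + 21/2 + 21/1 = 21·H_{21}.
H_{21} = 3.645, so E[T] = 76.553.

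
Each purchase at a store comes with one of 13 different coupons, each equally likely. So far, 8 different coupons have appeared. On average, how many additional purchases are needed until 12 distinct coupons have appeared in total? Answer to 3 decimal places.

16.683

The wait to go from k to k+1 distinct coupons is geometric with mean 13/(13-k).
Sum over k = 8,...,11: E = 13/5 + 13/4 + 13/3 + 13/2 = 16.6833.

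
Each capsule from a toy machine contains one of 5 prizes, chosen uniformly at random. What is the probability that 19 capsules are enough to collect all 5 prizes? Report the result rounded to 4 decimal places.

By inclusion–exclusion over which prizes are missing,
P(all seen) = Σ_{j=0}^{5} (-1)^j C(5,j)((5-j)/5)^19
= 1.00000 - 0.07206 + 0.00061 - 0.00000 + 0.00000 - 0.00000
= 0.92855.

0.9286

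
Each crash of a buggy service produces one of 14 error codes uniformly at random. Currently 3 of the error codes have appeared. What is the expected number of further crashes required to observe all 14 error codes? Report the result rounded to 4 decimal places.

42.2783

The wait to go from k to k+1 distinct error codes is geometric with mean 14/(14-k).
Sum over k = 3,...,13: E = 14/11 + 14/10 + 14/9 + ... + 14/2 + 14/1 = 42.27828.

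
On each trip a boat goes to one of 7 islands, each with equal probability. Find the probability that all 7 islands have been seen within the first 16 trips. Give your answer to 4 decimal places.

Let A_i be the event that island i is missing after 16 trips. By inclusion–exclusion on the A_i,
P(all seen) = Σ_{j=0}^{7} (-1)^j C(7,j)((7-j)/7)^16
= 1.00000 - 0.59422 + 0.09642 - 0.00452 + 0.00005 - 0.00000 + 0.00000 - 0.00000
= 0.49772.

0.4977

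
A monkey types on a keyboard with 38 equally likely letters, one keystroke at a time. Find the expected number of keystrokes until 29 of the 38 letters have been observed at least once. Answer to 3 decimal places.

53.159

With k distinct letters already seen, the next new one arrives after an expected 38/(38-k) keystrokes.
Sum over k = 0,...,28: E = 38/38 + 38/37 + 38/36 + ... + 38/11 + 38/10 = 53.1595.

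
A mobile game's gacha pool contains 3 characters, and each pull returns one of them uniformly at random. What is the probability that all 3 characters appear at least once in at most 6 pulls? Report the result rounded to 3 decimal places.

Let A_i be the event that character i is missing after 6 pulls. By inclusion–exclusion on the A_i,
P(all seen) = Σ_{j=0}^{3} (-1)^j C(3,j)((3-j)/3)^6
= 1.0000 - 0.2634 + 0.0041 - 0.0000
= 0.7407.

0.741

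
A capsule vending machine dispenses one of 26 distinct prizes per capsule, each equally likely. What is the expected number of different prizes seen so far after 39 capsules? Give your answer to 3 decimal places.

20.368

For each prize, P(seen in 39 capsules) = 1 - (25/26)^39 = 0.7834.
By linearity of expectation, E[distinct seen] = 26·(1 - (25/26)^39) = 20.3679.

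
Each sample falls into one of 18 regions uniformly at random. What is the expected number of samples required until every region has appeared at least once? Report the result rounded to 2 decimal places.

62.91

Split into phases: going from k distinct to k+1 distinct takes on average 18/(18-k) samples.
E[T] = 18/18 + 18/17 + 18/16 + ... + 18/2 + 18/1 = 18·H_{18}.
H_{18} = 3.495, so E[T] = 62.912.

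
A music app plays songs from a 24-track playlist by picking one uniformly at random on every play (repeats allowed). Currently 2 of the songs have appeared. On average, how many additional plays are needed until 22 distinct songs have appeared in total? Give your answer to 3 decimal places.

With k distinct songs already seen, the next new one takes an expected 24/(24-k) plays.
Sum over k = 2,...,21: E = 24/22 + 24/21 + 24/20 + ... + 24/4 + 24/3 = 52.5795.

52.580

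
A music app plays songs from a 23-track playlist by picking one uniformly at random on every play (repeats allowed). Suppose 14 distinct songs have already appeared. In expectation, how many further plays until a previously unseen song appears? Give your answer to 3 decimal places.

2.556

The number of plays until the next new song is geometric with success probability 9/23, so its mean is 23/9.
E = 23/9 = 2.5556.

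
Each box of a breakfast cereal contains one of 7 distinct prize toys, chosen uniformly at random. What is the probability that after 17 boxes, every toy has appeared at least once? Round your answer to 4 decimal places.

0.5570

By inclusion–exclusion over which toys are missing,
P(all seen) = Σ_{j=0}^{7} (-1)^j C(7,j)((7-j)/7)^17
= 1.00000 - 0.50933 + 0.06887 - 0.00258 + 0.00002 - 0.00000 + 0.00000 - 0.00000
= 0.55697.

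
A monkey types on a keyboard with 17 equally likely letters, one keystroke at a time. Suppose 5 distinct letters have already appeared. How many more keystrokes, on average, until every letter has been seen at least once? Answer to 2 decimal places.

52.75

With k distinct letters already seen, the next new one takes an expected 17/(17-k) keystrokes.
Sum over k = 5,...,16: E = 17/12 + 17/11 + 17/10 + ... + 17/2 + 17/1 = 52.755.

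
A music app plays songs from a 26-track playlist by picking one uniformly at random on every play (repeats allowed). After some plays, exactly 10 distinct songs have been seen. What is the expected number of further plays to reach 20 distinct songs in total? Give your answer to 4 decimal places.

24.1990

From k distinct to k+1 distinct takes on average 26/(26-k) plays.
Sum over k = 10,...,19: E = 26/16 + 26/15 + 26/14 + ... + 26/8 + 26/7 = 24.19895.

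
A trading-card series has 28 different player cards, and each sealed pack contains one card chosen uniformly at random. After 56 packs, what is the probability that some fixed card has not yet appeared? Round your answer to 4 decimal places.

0.1305

On each pack the fixed card fails to appear with probability 27/28.
P(still missing after 56) = (27/28)^56 = 0.13047.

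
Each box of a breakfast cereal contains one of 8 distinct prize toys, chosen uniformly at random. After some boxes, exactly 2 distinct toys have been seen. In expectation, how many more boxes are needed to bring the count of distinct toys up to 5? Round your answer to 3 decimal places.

The wait to go from k to k+1 distinct toys is geometric with mean 8/(8-k).
Sum over k = 2,...,4: E = 8/6 + 8/5 + 8/4 = 4.9333.

4.933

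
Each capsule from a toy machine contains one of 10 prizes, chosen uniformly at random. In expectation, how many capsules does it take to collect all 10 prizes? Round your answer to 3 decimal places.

29.290

Split into phases: going from k distinct to k+1 distinct takes on average 10/(10-k) capsules.
E[T] = 10/10 + 10/9 + 10/8 + ... + 10/2 + 10/1 = 10·H_{10}.
H_{10} = 2.9290, so E[T] = 29.2897.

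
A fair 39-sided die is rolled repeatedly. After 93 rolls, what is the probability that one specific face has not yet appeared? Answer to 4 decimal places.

0.0893

Each roll misses the fixed face with probability (39-1)/39 = 38/39, independently.
P(still missing after 93) = (38/39)^93 = 0.08930.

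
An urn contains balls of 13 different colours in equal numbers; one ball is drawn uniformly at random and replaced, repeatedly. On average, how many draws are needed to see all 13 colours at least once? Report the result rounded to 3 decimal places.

The wait to go from k to k+1 distinct colours is geometric with mean 13/(13-k).
E[T] = 13/13 + 13/12 + 13/11 + ... + 13/2 + 13/1 = 13·H_{13}.
H_{13} = 3.1801, so E[T] = 41.3417.

41.342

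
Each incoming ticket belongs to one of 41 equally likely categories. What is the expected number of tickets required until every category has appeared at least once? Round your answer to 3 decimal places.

Split into phases: going from k distinct to k+1 distinct takes on average 41/(41-k) tickets.
E[T] = 41/41 + 41/40 + 41/39 + ... + 41/2 + 41/1 = 41·H_{41}.
H_{41} = 4.3029, so E[T] = 176.4203.

176.420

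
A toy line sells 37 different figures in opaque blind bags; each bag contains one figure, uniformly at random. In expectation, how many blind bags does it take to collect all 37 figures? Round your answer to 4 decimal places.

The wait to go from k to k+1 distinct figures is geometric with mean 37/(37-k).
E[T] = 37/37 + 37/36 + 37/35 + ... + 37/2 + 37/1 = 37·H_{37}.
H_{37} = 4.20159, so E[T] = 155.45869.

155.4587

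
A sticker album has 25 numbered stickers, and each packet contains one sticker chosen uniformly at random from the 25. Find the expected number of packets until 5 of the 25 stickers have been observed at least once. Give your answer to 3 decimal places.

5.455

Going from k to k+1 distinct takes a geometric number of packets with mean 25/(25-k).
Sum over k = 0,...,4: E = 25/25 + 25/24 + 25/23 + 25/22 + 25/21 = 5.4555.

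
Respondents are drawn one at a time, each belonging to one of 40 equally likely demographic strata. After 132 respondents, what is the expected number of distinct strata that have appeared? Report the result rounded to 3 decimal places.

38.585

For each stratum, P(seen in 132 respondents) = 1 - (39/40)^132 = 0.9646.
By linearity of expectation, E[distinct seen] = 40·(1 - (39/40)^132) = 38.5853.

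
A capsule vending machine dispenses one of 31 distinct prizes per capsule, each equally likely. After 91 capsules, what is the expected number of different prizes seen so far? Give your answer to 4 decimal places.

For each prize, P(seen in 91 capsules) = 1 - (30/31)^91 = 0.94940.
By linearity of expectation, E[distinct seen] = 31·(1 - (30/31)^91) = 29.43151.

29.4315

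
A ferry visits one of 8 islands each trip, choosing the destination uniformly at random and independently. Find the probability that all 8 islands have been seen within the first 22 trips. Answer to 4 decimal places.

0.6243

Let A_i be the event that island i is missing after 22 trips. By inclusion–exclusion on the A_i,
P(all seen) = Σ_{j=0}^{8} (-1)^j C(8,j)((8-j)/8)^22
= 1.00000 - 0.42390 + 0.04995 - 0.00181 + 0.00002 - 0.00000 + 0.00000 - 0.00000 + 0.00000
= 0.62425.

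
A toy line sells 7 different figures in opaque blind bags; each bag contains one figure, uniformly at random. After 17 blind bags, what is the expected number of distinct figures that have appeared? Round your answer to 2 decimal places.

6.49

For each figure, P(seen in 17 blind bags) = 1 - (6/7)^17 = 0.927.
By linearity of expectation, E[distinct seen] = 7·(1 - (6/7)^17) = 6.491.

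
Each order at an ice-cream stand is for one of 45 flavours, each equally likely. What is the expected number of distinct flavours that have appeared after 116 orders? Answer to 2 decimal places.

For each flavour, P(seen in 116 orders) = 1 - (44/45)^116 = 0.926.
By linearity of expectation, E[distinct seen] = 45·(1 - (44/45)^116) = 41.681.

41.68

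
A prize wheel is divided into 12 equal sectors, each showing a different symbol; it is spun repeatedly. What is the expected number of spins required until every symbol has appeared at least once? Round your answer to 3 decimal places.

After k distinct symbols have appeared, the next spin gives a new one with probability (12-k)/12, so the expected wait for the (k+1)-th is 12/(12-k).
E[T] = 12/12 + 12/11 + 12/10 + ... + 12/2 + 12/1 = 12·H_{12}.
H_{12} = 3.1032, so E[T] = 37.2385.

37.239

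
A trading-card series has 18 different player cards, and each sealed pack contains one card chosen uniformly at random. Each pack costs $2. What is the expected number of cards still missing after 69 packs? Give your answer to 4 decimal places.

0.3487

For each card, P(unseen after 69) = (17/18)^69 = 0.01937.
By linearity of expectation, E[unseen] = 18·(17/18)^69 = 0.34869.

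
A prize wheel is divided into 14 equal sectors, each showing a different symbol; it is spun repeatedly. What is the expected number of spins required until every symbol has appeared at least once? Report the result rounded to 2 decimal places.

The wait to go from k to k+1 distinct symbols is geometric with mean 14/(14-k).
E[T] = 14/14 + 14/13 + 14/12 + ... + 14/2 + 14/1 = 14·H_{14}.
H_{14} = 3.252, so E[T] = 45.522.

45.52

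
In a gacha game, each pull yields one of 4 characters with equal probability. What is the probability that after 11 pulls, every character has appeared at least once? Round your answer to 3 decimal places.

Let A_i be the event that character i is missing after 11 pulls. By inclusion–exclusion on the A_i,
P(all seen) = Σ_{j=0}^{4} (-1)^j C(4,j)((4-j)/4)^11
= 1.0000 - 0.1689 + 0.0029 - 0.0000 + 0.0000
= 0.8340.

0.834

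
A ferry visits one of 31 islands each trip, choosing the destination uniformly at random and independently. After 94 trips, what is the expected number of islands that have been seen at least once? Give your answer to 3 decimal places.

For each island, P(seen in 94 trips) = 1 - (30/31)^94 = 0.9541.
By linearity of expectation, E[distinct seen] = 31·(1 - (30/31)^94) = 29.5785.

29.578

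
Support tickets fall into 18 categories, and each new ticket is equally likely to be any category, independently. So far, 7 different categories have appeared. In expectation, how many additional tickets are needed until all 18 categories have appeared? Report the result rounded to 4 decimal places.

From k distinct to k+1 distinct takes on average 18/(18-k) tickets.
Sum over k = 7,...,17: E = 18/11 + 18/10 + 18/9 + ... + 18/2 + 18/1 = 54.35779.

54.3578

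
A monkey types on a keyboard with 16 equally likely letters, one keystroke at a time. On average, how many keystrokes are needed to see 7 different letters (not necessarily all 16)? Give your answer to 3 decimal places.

8.828

With k distinct letters already seen, the next new one arrives after an expected 16/(16-k) keystrokes.
Sum over k = 0,...,6: E = 16/16 + 16/15 + 16/14 + ... + 16/11 + 16/10 = 8.8282.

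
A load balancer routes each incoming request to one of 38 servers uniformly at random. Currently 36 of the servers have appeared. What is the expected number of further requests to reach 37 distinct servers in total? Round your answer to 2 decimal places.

19.00

The wait to go from k to k+1 distinct servers is geometric with mean 38/(38-k).
Only the k = 36 term is needed: E = 38/2 = 19.000.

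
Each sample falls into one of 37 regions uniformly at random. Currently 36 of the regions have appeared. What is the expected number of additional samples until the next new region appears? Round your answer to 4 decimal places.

The number of samples until the next new region is geometric with success probability 1/37, so its mean is 37/1.
E = 37/1 = 37.00000.

37.0000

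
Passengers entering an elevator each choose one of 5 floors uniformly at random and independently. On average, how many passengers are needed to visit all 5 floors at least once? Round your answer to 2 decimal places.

The wait to go from k to k+1 distinct floors is geometric with mean 5/(5-k).
E[T] = 5/5 + 5/4 + 5/3 + 5/2 + 5/1 = 5·H_{5}.
H_{5} = 2.283, so E[T] = 11.417.

11.42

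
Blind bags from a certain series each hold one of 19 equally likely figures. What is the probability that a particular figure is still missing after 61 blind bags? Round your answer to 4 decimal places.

On each blind bag the fixed figure fails to appear with probability 18/19.
P(still missing after 61) = (18/19)^61 = 0.03695.

0.0370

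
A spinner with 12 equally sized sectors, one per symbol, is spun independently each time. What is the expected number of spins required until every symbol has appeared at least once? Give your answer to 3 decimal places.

Split into phases: going from k distinct to k+1 distinct takes on average 12/(12-k) spins.
E[T] = 12/12 + 12/11 + 12/10 + ... + 12/2 + 12/1 = 12·H_{12}.
H_{12} = 3.1032, so E[T] = 37.2385.

37.239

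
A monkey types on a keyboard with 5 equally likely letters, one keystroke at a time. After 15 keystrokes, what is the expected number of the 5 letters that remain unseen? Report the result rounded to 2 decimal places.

For each letter, P(unseen after 15) = (4/5)^15 = 0.035.
By linearity of expectation, E[unseen] = 5·(4/5)^15 = 0.176.

0.18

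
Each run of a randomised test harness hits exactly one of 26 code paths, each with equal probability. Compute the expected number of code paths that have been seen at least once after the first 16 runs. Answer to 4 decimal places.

For each code path, P(seen in 16 runs) = 1 - (25/26)^16 = 0.46609.
By linearity of expectation, E[distinct seen] = 26·(1 - (25/26)^16) = 12.11839.

12.1184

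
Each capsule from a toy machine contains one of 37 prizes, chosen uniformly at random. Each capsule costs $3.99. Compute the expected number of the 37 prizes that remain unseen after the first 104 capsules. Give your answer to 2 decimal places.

2.14

For each prize, P(unseen after 104) = (36/37)^104 = 0.058.
By linearity of expectation, E[unseen] = 37·(36/37)^104 = 2.141.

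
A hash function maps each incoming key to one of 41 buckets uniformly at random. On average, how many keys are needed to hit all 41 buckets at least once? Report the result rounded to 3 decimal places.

The wait to go from k to k+1 distinct buckets is geometric with mean 41/(41-k).
E[T] = 41/41 + 41/40 + 41/39 + ... + 41/2 + 41/1 = 41·H_{41}.
H_{41} = 4.3029, so E[T] = 176.4203.

176.420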